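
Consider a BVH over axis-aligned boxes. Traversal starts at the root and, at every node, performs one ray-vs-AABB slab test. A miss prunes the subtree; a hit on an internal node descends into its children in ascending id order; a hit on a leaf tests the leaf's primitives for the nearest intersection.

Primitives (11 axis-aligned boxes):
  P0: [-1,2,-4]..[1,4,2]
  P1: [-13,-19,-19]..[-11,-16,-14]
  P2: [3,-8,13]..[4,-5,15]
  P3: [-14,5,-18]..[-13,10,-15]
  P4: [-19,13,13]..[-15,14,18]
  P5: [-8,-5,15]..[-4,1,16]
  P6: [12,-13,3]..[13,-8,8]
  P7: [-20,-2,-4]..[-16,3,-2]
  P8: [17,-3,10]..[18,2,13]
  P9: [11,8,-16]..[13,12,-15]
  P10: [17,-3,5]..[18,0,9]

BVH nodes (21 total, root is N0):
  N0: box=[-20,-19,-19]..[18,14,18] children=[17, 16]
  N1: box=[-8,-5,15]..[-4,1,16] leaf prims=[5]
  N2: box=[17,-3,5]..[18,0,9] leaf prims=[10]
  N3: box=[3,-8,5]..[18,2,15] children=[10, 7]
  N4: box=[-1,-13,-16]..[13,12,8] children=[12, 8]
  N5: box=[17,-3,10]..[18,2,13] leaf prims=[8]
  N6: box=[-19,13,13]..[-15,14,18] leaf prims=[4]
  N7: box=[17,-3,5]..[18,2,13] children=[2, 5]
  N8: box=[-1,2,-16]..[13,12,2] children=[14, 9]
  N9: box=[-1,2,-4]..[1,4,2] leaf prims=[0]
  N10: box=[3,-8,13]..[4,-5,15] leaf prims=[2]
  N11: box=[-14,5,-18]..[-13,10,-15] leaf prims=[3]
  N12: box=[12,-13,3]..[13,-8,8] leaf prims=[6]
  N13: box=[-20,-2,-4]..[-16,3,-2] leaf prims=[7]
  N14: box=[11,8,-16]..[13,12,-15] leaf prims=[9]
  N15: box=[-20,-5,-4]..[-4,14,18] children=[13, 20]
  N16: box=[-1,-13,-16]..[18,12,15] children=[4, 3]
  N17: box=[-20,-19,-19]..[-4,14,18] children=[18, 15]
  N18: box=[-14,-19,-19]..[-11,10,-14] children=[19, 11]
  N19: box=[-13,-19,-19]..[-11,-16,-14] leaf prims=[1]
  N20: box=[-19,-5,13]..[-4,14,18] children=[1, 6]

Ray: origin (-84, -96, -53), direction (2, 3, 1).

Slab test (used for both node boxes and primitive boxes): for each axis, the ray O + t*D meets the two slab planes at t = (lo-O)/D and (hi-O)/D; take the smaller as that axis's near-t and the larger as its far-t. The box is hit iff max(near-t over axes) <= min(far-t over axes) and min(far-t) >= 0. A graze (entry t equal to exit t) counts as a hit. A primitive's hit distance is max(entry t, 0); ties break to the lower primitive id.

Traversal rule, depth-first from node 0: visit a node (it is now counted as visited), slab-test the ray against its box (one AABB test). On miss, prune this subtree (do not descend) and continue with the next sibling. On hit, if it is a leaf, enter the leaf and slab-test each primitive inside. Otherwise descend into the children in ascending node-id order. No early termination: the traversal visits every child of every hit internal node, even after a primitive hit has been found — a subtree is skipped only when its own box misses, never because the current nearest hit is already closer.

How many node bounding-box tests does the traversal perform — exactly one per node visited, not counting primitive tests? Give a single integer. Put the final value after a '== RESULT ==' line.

Walk:
N0 x:[32,51] y:[77/3,110/3] z:[34,71] -> hit [34,110/3], descend [16, 17]
  N16 x:[83/2,51] y:[83/3,36] z:[37,68] -> miss, prune
  N17 x:[32,40] y:[77/3,110/3] z:[34,71] -> hit [34,110/3], descend [15, 18]
    N15 x:[32,40] y:[91/3,110/3] z:[49,71] -> miss, prune
    N18 x:[35,73/2] y:[77/3,106/3] z:[34,39] -> hit [35,106/3], descend [11, 19]
      N11 x:[35,71/2] y:[101/3,106/3] z:[35,38] -> hit [35,106/3] leaf, test {P3@t=35}
      N19 x:[71/2,73/2] y:[77/3,80/3] z:[34,39] -> miss, prune

Visited [0, 16, 17, 15, 18, 11, 19]. Tests: 7 box, 1 leaf. Nearest: P3.

== RESULT ==
7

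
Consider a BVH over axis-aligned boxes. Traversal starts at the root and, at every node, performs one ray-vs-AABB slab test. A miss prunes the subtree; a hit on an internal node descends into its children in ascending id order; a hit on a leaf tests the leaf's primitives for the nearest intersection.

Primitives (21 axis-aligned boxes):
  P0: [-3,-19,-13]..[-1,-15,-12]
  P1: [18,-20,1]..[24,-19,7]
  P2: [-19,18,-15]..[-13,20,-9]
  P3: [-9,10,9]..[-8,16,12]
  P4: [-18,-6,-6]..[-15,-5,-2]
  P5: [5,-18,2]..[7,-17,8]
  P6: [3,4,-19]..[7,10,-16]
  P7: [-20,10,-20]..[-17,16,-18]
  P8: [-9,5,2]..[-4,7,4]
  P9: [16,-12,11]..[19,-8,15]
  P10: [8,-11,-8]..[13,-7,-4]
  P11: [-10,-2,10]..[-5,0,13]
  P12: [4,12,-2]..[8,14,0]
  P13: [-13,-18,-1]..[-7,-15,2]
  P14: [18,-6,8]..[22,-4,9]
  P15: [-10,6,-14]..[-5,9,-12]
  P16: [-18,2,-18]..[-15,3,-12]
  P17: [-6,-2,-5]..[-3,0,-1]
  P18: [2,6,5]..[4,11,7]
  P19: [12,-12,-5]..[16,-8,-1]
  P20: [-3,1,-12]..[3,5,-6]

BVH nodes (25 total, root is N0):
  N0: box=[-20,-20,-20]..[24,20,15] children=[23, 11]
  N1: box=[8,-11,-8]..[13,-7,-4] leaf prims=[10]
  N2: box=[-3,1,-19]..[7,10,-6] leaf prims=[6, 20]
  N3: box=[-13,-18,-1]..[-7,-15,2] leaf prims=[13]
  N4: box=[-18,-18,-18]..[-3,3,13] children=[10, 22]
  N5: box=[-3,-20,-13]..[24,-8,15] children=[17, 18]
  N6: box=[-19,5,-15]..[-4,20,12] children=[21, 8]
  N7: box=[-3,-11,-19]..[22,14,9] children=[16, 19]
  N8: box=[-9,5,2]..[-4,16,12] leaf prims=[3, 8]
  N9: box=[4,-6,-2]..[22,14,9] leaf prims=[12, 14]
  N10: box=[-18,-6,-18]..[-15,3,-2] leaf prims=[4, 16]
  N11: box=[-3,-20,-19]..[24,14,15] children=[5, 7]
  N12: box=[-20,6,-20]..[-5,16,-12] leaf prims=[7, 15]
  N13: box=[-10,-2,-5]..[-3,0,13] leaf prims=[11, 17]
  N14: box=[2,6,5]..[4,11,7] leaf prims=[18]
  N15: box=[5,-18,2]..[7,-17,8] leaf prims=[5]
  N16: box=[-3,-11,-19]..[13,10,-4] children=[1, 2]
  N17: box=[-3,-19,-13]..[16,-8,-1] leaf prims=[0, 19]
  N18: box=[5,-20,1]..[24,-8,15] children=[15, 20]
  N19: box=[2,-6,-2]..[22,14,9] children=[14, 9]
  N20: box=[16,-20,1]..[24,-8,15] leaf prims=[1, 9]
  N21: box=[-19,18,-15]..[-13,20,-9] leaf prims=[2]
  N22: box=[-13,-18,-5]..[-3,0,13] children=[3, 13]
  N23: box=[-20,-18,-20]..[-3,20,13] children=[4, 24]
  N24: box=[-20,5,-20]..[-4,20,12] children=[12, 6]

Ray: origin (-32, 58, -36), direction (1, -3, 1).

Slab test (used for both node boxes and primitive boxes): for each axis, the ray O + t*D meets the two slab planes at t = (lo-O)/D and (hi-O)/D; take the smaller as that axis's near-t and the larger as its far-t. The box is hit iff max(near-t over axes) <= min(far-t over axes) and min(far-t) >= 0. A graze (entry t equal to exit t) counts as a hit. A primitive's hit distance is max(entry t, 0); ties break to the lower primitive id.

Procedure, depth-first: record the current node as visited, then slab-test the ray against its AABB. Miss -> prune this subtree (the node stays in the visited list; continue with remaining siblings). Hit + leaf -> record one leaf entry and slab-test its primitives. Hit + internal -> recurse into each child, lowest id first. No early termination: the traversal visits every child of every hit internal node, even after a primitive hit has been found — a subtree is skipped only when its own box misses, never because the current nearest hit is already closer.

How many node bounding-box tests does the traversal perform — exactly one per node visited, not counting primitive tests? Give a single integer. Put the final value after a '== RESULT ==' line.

Walk:
N0 x:[12,56] y:[38/3,26] z:[16,51] -> hit [16,26], descend [11, 23]
  N11 x:[29,56] y:[44/3,26] z:[17,51] -> miss, prune
  N23 x:[12,29] y:[38/3,76/3] z:[16,49] -> hit [16,76/3], descend [4, 24]
    N4 x:[14,29] y:[55/3,76/3] z:[18,49] -> hit [55/3,76/3], descend [10, 22]
      N10 x:[14,17] y:[55/3,64/3] z:[18,34] -> miss, prune
      N22 x:[19,29] y:[58/3,76/3] z:[31,49] -> miss, prune
    N24 x:[12,28] y:[38/3,53/3] z:[16,48] -> hit [16,53/3], descend [6, 12]
      N6 x:[13,28] y:[38/3,53/3] z:[21,48] -> miss, prune
      N12 x:[12,27] y:[14,52/3] z:[16,24] -> hit [16,52/3] leaf, test {P7(miss), P15(miss)}

order=[0, 11, 23, 4, 10, 22, 24, 6, 12]  |boxes|=9  |leaves|=1  hit=miss

== RESULT ==
9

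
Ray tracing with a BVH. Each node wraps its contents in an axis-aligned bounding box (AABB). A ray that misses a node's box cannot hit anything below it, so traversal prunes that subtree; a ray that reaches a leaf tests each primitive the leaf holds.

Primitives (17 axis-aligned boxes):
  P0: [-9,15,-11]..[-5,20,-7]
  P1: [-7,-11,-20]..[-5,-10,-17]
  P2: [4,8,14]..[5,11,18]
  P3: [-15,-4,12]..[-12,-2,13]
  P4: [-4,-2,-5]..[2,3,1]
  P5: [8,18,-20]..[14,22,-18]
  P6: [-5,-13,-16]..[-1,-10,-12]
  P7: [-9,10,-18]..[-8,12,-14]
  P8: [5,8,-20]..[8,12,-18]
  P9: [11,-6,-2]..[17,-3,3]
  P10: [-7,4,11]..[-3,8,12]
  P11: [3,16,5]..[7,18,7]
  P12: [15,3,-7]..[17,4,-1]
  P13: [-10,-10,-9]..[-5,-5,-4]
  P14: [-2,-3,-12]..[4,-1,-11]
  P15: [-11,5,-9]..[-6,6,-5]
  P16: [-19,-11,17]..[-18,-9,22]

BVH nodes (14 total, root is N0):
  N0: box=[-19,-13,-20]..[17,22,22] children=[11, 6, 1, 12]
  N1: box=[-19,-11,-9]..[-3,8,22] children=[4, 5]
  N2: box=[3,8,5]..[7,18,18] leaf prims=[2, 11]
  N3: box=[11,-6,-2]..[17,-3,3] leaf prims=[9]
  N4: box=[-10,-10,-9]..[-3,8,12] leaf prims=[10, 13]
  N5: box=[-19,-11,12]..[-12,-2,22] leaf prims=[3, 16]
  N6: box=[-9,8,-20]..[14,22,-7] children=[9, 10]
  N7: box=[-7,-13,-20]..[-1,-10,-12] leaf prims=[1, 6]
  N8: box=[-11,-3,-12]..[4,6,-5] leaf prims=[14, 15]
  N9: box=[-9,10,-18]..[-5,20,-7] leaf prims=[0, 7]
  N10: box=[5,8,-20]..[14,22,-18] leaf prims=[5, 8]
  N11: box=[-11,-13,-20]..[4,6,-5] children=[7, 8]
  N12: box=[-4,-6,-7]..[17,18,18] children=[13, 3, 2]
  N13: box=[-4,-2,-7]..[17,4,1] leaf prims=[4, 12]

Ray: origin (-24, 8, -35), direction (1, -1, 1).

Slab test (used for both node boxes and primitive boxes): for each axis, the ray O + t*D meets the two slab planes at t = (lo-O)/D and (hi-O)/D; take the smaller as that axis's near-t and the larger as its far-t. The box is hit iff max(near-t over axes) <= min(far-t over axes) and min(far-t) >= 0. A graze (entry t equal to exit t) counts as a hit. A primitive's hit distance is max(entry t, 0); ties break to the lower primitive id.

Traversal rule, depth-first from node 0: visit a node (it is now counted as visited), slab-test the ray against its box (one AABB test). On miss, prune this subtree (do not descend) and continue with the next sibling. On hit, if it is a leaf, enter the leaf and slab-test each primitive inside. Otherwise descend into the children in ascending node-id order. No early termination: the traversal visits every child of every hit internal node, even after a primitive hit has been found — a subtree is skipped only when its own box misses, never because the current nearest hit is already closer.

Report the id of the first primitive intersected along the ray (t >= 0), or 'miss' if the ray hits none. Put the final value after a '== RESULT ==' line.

Walk:
N0 x:[5,41] y:[-14,21] z:[15,57] -> hit [15,21], descend [1, 6, 11, 12]
  N1 x:[5,21] y:[0,19] z:[26,57] -> miss, prune
  N6 x:[15,38] y:[-14,0] z:[15,28] -> miss, prune
  N11 x:[13,28] y:[2,21] z:[15,30] -> hit [15,21], descend [7, 8]
    N7 x:[17,23] y:[18,21] z:[15,23] -> hit [18,21] leaf, test {P1@t=18, P6@t=19}
    N8 x:[13,28] y:[2,11] z:[23,30] -> miss, prune
  N12 x:[20,41] y:[-10,14] z:[28,53] -> miss, prune

order=[0, 1, 6, 11, 7, 8, 12]  |boxes|=7  |leaves|=1  hit=P1

== RESULT ==
1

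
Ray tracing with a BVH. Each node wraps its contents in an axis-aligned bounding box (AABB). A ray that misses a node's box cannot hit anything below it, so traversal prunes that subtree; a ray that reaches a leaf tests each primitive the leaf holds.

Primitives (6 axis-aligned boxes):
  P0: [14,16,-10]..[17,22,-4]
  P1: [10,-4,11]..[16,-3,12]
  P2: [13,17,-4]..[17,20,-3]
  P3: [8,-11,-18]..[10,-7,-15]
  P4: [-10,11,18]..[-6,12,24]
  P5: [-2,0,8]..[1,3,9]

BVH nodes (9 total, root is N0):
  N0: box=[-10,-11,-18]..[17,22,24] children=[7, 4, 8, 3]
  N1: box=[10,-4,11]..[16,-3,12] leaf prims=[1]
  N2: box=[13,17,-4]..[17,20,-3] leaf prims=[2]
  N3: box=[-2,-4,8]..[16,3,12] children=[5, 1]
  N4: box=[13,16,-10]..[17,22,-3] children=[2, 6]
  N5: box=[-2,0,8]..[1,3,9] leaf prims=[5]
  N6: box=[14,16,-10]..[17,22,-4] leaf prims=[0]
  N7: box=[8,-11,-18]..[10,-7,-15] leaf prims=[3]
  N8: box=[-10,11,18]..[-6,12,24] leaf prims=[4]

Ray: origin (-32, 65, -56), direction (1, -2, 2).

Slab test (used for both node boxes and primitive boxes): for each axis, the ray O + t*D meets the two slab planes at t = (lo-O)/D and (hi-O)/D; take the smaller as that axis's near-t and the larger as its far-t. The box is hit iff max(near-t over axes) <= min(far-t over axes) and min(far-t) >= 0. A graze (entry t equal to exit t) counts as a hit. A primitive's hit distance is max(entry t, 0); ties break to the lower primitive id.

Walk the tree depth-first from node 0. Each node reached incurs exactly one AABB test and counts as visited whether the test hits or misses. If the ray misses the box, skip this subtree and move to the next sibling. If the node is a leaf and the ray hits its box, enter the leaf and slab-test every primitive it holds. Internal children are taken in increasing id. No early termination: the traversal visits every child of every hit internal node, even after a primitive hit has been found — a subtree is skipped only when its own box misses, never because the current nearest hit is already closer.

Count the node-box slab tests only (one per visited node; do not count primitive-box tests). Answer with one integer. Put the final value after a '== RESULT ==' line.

Walk:
N0 x:[22,49] y:[43/2,38] z:[19,40] -> hit [22,38], descend [3, 4, 7, 8]
  N3 x:[30,48] y:[31,69/2] z:[32,34] -> hit [32,34], descend [1, 5]
    N1 x:[42,48] y:[34,69/2] z:[67/2,34] -> miss, prune
    N5 x:[30,33] y:[31,65/2] z:[32,65/2] -> hit [32,65/2] leaf, test {P5@t=32}
  N4 x:[45,49] y:[43/2,49/2] z:[23,53/2] -> miss, prune
  N7 x:[40,42] y:[36,38] z:[19,41/2] -> miss, prune
  N8 x:[22,26] y:[53/2,27] z:[37,40] -> miss, prune

order=[0, 3, 1, 5, 4, 7, 8]  |boxes|=7  |leaves|=1  hit=P5

== RESULT ==
7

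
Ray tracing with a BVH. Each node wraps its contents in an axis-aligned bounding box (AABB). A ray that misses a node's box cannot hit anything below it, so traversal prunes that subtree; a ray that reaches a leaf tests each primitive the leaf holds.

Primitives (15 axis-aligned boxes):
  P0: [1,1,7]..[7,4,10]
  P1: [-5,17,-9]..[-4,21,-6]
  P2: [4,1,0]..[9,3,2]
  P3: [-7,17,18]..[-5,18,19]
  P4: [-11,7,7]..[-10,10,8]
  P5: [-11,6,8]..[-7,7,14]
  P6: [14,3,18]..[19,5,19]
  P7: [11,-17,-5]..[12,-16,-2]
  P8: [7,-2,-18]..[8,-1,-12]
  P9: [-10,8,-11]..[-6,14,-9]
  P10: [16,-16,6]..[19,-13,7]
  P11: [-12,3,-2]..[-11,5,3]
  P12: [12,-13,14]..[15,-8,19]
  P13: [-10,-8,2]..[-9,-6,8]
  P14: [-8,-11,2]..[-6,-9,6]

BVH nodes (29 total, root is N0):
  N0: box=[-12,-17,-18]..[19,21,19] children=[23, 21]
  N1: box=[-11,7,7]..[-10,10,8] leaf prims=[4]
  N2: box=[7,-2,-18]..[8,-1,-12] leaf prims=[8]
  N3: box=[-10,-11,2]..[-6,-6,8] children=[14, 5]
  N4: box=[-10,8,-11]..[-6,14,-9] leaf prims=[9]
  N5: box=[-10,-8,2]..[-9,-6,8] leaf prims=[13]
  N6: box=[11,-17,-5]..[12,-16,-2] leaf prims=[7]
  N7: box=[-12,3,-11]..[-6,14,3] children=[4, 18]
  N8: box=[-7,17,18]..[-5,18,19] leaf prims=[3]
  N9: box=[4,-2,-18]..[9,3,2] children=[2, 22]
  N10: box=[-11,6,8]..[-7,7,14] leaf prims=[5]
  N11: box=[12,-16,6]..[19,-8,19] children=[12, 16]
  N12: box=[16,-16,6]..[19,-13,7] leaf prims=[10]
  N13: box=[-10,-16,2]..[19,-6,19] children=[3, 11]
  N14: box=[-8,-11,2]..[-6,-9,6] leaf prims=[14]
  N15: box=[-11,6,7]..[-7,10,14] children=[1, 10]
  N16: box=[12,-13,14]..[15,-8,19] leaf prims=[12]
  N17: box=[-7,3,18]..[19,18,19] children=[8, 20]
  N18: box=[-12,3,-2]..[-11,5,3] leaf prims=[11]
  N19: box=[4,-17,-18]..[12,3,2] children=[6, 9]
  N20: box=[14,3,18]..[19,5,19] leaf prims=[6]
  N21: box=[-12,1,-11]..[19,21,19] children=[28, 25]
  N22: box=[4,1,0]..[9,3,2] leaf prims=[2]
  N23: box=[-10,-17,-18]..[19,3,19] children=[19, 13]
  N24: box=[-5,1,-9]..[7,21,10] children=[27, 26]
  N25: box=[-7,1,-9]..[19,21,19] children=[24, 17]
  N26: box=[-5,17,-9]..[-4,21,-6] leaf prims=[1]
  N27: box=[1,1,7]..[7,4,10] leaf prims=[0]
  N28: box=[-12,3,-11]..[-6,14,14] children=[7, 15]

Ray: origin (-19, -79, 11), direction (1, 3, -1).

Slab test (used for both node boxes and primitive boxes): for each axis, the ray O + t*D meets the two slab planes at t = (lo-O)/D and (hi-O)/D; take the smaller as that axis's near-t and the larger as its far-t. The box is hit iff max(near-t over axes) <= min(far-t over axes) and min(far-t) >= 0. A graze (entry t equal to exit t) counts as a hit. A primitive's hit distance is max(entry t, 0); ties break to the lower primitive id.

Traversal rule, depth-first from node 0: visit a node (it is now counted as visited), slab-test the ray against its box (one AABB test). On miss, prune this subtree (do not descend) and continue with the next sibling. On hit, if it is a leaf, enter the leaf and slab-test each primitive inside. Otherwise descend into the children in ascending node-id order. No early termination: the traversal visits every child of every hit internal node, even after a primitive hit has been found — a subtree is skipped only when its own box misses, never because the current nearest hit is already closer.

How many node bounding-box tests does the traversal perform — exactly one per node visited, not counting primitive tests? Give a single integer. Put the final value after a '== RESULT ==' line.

Walk:
N0 x:[7,38] y:[62/3,100/3] z:[-8,29] -> hit [62/3,29], descend [21, 23]
  N21 x:[7,38] y:[80/3,100/3] z:[-8,22] -> miss, prune
  N23 x:[9,38] y:[62/3,82/3] z:[-8,29] -> hit [62/3,82/3], descend [13, 19]
    N13 x:[9,38] y:[21,73/3] z:[-8,9] -> miss, prune
    N19 x:[23,31] y:[62/3,82/3] z:[9,29] -> hit [23,82/3], descend [6, 9]
      N6 x:[30,31] y:[62/3,21] z:[13,16] -> miss, prune
      N9 x:[23,28] y:[77/3,82/3] z:[9,29] -> hit [77/3,82/3], descend [2, 22]
        N2 x:[26,27] y:[77/3,26] z:[23,29] -> hit [26,26] leaf, test {P8@t=26}
        N22 x:[23,28] y:[80/3,82/3] z:[9,11] -> miss, prune

Summary -> nodes [0, 21, 23, 13, 19, 6, 9, 2, 22]; box-tests=9; leaf-entries=1; first=P8

== RESULT ==
9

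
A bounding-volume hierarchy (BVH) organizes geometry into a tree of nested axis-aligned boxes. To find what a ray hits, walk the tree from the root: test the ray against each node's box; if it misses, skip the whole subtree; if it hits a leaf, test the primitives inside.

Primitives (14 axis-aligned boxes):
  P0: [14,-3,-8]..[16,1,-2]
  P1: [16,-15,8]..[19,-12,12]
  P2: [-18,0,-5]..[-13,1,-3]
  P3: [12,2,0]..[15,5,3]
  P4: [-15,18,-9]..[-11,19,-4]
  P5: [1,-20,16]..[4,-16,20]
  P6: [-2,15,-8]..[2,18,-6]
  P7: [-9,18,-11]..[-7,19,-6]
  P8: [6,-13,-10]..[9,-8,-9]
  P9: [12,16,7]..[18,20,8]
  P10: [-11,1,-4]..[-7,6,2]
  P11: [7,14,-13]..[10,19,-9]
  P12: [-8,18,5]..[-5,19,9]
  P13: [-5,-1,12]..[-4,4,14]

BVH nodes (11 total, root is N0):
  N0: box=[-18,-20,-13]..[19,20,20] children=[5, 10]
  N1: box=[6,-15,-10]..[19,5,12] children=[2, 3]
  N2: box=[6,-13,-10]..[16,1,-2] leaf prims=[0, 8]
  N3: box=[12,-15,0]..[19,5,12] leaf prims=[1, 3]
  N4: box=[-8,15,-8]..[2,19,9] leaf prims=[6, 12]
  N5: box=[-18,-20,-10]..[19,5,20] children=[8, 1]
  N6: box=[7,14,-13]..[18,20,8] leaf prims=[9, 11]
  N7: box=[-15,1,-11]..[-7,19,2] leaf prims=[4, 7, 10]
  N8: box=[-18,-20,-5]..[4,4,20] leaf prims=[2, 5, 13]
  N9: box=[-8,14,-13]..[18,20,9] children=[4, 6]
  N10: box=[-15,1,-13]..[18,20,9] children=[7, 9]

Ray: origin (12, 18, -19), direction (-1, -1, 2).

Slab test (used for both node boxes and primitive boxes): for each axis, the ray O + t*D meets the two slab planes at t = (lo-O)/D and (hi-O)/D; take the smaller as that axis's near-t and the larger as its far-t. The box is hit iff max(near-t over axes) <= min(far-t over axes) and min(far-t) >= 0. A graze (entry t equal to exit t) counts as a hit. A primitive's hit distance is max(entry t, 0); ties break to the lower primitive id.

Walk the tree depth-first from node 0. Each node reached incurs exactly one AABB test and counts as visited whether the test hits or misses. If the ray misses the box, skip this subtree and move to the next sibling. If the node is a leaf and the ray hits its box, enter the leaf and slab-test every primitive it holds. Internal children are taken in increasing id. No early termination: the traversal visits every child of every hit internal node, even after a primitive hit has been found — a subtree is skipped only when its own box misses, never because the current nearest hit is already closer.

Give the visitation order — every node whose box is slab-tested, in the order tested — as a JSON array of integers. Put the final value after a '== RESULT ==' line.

Walk:
N0 x:[-7,30] y:[-2,38] z:[3,39/2] -> hit [3,39/2], descend [5, 10]
  N5 x:[-7,30] y:[13,38] z:[9/2,39/2] -> hit [13,39/2], descend [1, 8]
    N1 x:[-7,6] y:[13,33] z:[9/2,31/2] -> miss, prune
    N8 x:[8,30] y:[14,38] z:[7,39/2] -> hit [14,39/2] leaf, test {P2(miss), P5(miss), P13@t=16}
  N10 x:[-6,27] y:[-2,17] z:[3,14] -> hit [3,14], descend [7, 9]
    N7 x:[19,27] y:[-1,17] z:[4,21/2] -> miss, prune
    N9 x:[-6,20] y:[-2,4] z:[3,14] -> hit [3,4], descend [4, 6]
      N4 x:[10,20] y:[-1,3] z:[11/2,14] -> miss, prune
      N6 x:[-6,5] y:[-2,4] z:[3,27/2] -> hit [3,4] leaf, test {P9(miss), P11@t=3}

order=[0, 5, 1, 8, 10, 7, 9, 4, 6]  |boxes|=9  |leaves|=2  hit=P11

== RESULT ==
[0, 5, 1, 8, 10, 7, 9, 4, 6]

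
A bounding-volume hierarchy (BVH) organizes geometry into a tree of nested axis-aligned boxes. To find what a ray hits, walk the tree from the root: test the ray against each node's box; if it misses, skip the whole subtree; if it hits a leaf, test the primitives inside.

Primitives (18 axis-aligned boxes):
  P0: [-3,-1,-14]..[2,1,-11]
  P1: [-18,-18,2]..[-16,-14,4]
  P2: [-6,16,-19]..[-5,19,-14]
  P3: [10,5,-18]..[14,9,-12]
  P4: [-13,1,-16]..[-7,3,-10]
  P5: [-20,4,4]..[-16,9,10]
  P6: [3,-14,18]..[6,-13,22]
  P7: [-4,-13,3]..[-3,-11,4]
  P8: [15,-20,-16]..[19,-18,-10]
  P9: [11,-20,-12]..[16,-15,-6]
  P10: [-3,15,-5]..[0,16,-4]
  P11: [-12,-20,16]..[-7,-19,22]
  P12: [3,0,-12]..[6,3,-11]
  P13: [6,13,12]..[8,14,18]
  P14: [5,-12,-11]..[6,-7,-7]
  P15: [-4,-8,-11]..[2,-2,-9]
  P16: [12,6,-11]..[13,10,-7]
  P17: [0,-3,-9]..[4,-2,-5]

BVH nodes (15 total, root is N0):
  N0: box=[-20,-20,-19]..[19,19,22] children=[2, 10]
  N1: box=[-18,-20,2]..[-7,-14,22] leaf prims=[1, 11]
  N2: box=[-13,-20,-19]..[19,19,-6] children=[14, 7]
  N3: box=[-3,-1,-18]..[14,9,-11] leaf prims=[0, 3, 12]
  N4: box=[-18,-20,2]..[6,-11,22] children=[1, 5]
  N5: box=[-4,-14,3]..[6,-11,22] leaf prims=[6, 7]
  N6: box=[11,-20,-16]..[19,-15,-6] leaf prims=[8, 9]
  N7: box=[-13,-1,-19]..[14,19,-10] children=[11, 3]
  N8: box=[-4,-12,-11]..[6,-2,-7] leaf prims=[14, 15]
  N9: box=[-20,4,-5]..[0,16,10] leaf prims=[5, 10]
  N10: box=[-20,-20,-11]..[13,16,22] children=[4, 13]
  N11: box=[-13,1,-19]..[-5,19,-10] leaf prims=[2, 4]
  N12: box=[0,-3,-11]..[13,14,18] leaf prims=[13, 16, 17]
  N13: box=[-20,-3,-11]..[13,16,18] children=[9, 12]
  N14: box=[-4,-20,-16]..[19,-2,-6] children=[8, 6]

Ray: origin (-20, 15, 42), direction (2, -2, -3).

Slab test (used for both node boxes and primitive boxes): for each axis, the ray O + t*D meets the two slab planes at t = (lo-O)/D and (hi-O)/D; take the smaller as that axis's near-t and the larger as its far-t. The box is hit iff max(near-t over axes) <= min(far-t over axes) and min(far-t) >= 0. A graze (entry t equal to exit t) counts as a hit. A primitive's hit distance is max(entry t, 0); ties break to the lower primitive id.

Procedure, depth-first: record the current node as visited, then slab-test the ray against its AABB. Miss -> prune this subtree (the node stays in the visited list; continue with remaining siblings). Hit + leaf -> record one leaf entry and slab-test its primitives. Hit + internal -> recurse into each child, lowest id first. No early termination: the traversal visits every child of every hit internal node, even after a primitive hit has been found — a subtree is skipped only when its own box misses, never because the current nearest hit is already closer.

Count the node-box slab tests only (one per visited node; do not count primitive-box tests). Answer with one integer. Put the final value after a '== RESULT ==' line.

Walk:
N0 x:[0,39/2] y:[-2,35/2] z:[20/3,61/3] -> hit [20/3,35/2], descend [2, 10]
  N2 x:[7/2,39/2] y:[-2,35/2] z:[16,61/3] -> hit [16,35/2], descend [7, 14]
    N7 x:[7/2,17] y:[-2,8] z:[52/3,61/3] -> miss, prune
    N14 x:[8,39/2] y:[17/2,35/2] z:[16,58/3] -> hit [16,35/2], descend [6, 8]
      N6 x:[31/2,39/2] y:[15,35/2] z:[16,58/3] -> hit [16,35/2] leaf, test {P8@t=35/2, P9@t=16}
      N8 x:[8,13] y:[17/2,27/2] z:[49/3,53/3] -> miss, prune
  N10 x:[0,33/2] y:[-1/2,35/2] z:[20/3,53/3] -> hit [20/3,33/2], descend [4, 13]
    N4 x:[1,13] y:[13,35/2] z:[20/3,40/3] -> hit [13,13], descend [1, 5]
      N1 x:[1,13/2] y:[29/2,35/2] z:[20/3,40/3] -> miss, prune
      N5 x:[8,13] y:[13,29/2] z:[20/3,13] -> hit [13,13] leaf, test {P6(miss), P7(miss)}
    N13 x:[0,33/2] y:[-1/2,9] z:[8,53/3] -> hit [8,9], descend [9, 12]
      N9 x:[0,10] y:[-1/2,11/2] z:[32/3,47/3] -> miss, prune
      N12 x:[10,33/2] y:[1/2,9] z:[8,53/3] -> miss, prune

Summary -> nodes [0, 2, 7, 14, 6, 8, 10, 4, 1, 5, 13, 9, 12]; box-tests=13; leaf-entries=2; first=P9

== RESULT ==
13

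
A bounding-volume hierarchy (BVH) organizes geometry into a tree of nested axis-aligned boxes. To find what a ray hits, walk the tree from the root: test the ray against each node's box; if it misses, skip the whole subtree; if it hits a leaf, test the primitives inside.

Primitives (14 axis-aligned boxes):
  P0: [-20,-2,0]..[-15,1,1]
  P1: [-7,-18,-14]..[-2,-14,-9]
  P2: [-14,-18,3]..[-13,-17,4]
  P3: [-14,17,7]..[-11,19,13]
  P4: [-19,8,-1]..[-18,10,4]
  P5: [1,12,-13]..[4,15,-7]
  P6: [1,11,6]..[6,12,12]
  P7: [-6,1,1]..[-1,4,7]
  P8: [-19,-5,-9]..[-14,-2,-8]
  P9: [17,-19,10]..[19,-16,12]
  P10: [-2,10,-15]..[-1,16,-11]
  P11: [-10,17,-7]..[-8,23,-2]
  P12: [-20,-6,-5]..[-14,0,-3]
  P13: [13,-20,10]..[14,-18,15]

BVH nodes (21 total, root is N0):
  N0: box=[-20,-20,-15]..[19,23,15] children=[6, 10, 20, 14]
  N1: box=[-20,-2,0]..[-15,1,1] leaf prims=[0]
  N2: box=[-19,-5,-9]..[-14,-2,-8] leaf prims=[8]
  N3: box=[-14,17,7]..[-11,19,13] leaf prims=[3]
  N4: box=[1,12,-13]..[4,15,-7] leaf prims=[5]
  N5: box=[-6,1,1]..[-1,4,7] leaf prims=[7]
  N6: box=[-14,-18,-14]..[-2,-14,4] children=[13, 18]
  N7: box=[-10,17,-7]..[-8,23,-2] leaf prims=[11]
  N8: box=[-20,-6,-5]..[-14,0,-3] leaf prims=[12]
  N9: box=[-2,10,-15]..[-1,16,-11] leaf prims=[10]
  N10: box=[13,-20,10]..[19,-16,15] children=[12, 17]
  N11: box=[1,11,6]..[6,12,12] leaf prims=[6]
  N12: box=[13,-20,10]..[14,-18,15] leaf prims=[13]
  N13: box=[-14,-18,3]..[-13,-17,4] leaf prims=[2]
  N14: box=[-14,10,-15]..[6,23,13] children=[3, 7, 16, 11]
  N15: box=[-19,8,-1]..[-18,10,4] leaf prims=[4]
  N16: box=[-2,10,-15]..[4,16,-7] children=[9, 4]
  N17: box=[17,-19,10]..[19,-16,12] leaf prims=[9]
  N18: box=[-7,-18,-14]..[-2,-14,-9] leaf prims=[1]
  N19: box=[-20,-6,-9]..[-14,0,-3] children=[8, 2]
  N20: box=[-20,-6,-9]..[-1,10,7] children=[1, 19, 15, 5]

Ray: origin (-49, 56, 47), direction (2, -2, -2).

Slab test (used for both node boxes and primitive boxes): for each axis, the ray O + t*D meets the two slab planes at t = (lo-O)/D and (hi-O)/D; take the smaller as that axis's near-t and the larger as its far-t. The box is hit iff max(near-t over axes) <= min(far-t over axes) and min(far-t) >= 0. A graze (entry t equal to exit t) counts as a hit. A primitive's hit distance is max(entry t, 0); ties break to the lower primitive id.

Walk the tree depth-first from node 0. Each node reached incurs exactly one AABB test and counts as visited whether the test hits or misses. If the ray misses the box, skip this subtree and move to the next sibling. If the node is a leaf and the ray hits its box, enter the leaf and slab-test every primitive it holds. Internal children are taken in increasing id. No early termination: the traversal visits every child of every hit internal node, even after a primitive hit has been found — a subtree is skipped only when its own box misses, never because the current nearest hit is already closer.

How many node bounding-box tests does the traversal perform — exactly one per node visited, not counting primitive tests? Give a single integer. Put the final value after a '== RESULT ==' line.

Walk:
N0 x:[29/2,34] y:[33/2,38] z:[16,31] -> hit [33/2,31], descend [6, 10, 14, 20]
  N6 x:[35/2,47/2] y:[35,37] z:[43/2,61/2] -> miss, prune
  N10 x:[31,34] y:[36,38] z:[16,37/2] -> miss, prune
  N14 x:[35/2,55/2] y:[33/2,23] z:[17,31] -> hit [35/2,23], descend [3, 7, 11, 16]
    N3 x:[35/2,19] y:[37/2,39/2] z:[17,20] -> hit [37/2,19] leaf, test {P3@t=37/2}
    N7 x:[39/2,41/2] y:[33/2,39/2] z:[49/2,27] -> miss, prune
    N11 x:[25,55/2] y:[22,45/2] z:[35/2,41/2] -> miss, prune
    N16 x:[47/2,53/2] y:[20,23] z:[27,31] -> miss, prune
  N20 x:[29/2,24] y:[23,31] z:[20,28] -> hit [23,24], descend [1, 5, 15, 19]
    N1 x:[29/2,17] y:[55/2,29] z:[23,47/2] -> miss, prune
    N5 x:[43/2,24] y:[26,55/2] z:[20,23] -> miss, prune
    N15 x:[15,31/2] y:[23,24] z:[43/2,24] -> miss, prune
    N19 x:[29/2,35/2] y:[28,31] z:[25,28] -> miss, prune

order=[0, 6, 10, 14, 3, 7, 11, 16, 20, 1, 5, 15, 19]  |boxes|=13  |leaves|=1  hit=P3

== RESULT ==
13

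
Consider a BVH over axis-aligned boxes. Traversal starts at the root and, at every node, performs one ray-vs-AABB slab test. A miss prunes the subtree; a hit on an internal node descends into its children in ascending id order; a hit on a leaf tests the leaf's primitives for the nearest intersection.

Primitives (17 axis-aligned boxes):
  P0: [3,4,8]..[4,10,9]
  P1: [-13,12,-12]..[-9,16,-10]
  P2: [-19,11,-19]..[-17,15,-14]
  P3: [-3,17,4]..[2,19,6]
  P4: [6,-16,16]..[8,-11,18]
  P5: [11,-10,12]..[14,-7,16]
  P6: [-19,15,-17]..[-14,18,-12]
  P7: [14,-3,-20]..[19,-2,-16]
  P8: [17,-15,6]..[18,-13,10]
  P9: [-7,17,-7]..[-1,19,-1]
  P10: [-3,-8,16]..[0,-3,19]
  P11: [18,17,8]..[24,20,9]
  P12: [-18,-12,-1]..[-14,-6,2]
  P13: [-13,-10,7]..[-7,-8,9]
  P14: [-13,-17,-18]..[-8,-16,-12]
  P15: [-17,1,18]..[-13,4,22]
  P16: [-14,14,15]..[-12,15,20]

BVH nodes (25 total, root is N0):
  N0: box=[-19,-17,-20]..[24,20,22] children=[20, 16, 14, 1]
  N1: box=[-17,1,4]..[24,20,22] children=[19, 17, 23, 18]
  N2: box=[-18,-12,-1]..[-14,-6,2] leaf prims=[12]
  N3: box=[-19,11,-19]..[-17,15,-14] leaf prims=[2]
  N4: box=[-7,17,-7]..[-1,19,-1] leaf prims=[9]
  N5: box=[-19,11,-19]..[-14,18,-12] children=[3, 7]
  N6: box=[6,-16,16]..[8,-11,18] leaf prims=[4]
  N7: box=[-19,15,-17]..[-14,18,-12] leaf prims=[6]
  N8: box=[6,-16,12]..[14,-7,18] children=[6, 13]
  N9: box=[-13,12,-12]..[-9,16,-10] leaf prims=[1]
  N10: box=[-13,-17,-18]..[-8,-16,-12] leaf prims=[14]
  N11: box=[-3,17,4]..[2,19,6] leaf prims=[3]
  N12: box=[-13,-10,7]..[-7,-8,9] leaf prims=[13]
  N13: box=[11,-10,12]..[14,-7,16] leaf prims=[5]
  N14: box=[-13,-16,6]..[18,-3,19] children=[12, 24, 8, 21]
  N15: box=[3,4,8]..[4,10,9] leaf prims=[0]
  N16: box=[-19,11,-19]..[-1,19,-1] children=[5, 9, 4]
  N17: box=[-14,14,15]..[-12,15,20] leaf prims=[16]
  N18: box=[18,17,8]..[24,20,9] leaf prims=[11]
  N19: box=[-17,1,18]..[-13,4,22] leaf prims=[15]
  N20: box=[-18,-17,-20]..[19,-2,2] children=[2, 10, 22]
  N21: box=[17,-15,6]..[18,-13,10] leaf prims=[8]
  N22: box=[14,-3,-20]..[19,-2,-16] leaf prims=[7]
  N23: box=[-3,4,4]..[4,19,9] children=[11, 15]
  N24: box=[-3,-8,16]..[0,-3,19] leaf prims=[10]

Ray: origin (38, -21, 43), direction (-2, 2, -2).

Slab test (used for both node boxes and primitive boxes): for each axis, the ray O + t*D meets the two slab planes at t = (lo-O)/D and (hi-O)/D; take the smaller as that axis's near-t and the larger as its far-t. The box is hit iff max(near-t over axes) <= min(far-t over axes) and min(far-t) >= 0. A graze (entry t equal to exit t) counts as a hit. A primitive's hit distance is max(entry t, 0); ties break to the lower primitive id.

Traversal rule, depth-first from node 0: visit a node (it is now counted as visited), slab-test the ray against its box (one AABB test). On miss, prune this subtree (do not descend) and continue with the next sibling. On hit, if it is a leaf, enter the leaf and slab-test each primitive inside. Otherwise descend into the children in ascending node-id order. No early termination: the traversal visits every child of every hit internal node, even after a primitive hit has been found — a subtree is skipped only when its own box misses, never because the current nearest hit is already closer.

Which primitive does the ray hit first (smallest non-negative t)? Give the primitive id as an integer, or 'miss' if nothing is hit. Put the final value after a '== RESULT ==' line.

Traverse from the root:
N0 x:[7,57/2] y:[2,41/2] z:[21/2,63/2] -> hit [21/2,41/2], descend [1, 14, 16, 20]
  N1 x:[7,55/2] y:[11,41/2] z:[21/2,39/2] -> hit [11,39/2], descend [17, 18, 19, 23]
    N17 x:[25,26] y:[35/2,18] z:[23/2,14] -> miss, prune
    N18 x:[7,10] y:[19,41/2] z:[17,35/2] -> miss, prune
    N19 x:[51/2,55/2] y:[11,25/2] z:[21/2,25/2] -> miss, prune
    N23 x:[17,41/2] y:[25/2,20] z:[17,39/2] -> hit [17,39/2], descend [11, 15]
      N11 x:[18,41/2] y:[19,20] z:[37/2,39/2] -> hit [19,39/2] leaf, test {P3@t=19}
      N15 x:[17,35/2] y:[25/2,31/2] z:[17,35/2] -> miss, prune
  N14 x:[10,51/2] y:[5/2,9] z:[12,37/2] -> miss, prune
  N16 x:[39/2,57/2] y:[16,20] z:[22,31] -> miss, prune
  N20 x:[19/2,28] y:[2,19/2] z:[41/2,63/2] -> miss, prune

11 AABB tests over nodes [0, 1, 17, 18, 19, 23, 11, 15, 14, 16, 20]; 1 leaf entered; closest P3.

== RESULT ==
3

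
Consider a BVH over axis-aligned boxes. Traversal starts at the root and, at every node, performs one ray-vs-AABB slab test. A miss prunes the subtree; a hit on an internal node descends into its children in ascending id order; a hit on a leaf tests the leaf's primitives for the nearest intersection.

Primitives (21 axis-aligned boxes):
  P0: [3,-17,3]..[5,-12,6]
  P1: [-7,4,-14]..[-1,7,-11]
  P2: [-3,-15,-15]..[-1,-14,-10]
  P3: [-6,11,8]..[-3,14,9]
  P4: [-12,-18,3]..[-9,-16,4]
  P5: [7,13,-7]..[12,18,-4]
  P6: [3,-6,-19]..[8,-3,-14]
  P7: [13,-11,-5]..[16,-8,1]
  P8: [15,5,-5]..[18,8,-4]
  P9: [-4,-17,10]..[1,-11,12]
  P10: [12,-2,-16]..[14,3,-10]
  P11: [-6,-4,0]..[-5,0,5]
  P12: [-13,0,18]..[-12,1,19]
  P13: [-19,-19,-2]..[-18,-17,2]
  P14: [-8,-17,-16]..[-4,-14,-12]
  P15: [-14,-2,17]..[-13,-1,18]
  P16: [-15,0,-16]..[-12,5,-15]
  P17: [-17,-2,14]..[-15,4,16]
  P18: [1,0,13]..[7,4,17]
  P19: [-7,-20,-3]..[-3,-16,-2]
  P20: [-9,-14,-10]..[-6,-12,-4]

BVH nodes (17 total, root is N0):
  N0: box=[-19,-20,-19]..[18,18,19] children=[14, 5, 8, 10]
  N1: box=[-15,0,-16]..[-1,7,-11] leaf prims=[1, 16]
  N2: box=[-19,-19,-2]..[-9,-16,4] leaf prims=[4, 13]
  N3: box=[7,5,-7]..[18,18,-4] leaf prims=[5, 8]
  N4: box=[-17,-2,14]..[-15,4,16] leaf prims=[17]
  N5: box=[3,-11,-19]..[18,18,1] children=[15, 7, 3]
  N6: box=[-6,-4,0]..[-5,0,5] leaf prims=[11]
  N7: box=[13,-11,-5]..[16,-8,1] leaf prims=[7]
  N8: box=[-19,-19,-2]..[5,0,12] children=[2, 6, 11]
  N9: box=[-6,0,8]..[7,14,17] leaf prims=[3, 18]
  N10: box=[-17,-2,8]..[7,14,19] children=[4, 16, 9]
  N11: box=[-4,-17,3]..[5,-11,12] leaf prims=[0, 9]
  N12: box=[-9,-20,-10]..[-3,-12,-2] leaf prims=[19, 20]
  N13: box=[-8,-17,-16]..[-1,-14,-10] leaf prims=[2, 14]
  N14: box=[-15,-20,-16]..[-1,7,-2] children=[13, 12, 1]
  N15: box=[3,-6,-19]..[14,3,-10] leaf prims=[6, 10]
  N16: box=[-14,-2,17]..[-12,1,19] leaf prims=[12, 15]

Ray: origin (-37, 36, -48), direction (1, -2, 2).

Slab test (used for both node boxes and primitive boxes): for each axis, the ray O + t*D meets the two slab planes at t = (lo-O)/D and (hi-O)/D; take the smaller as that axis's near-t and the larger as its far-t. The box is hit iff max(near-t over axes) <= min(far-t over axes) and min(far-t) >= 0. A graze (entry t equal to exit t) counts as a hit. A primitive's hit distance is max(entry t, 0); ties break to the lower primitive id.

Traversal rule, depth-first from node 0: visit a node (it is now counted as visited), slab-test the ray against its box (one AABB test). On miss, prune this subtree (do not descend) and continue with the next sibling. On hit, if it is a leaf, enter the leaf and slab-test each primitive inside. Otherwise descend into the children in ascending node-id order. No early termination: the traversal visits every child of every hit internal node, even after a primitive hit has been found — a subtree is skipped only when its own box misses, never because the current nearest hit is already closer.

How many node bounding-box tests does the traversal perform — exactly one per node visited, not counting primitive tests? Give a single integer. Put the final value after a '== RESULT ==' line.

Trace the traversal:
N0 x:[18,55] y:[9,28] z:[29/2,67/2] -> hit [18,28], descend [5, 8, 10, 14]
  N5 x:[40,55] y:[9,47/2] z:[29/2,49/2] -> miss, prune
  N8 x:[18,42] y:[18,55/2] z:[23,30] -> hit [23,55/2], descend [2, 6, 11]
    N2 x:[18,28] y:[26,55/2] z:[23,26] -> hit [26,26] leaf, test {P4@t=26, P13(miss)}
    N6 x:[31,32] y:[18,20] z:[24,53/2] -> miss, prune
    N11 x:[33,42] y:[47/2,53/2] z:[51/2,30] -> miss, prune
  N10 x:[20,44] y:[11,19] z:[28,67/2] -> miss, prune
  N14 x:[22,36] y:[29/2,28] z:[16,23] -> hit [22,23], descend [1, 12, 13]
    N1 x:[22,36] y:[29/2,18] z:[16,37/2] -> miss, prune
    N12 x:[28,34] y:[24,28] z:[19,23] -> miss, prune
    N13 x:[29,36] y:[25,53/2] z:[16,19] -> miss, prune

11 AABB tests over nodes [0, 5, 8, 2, 6, 11, 10, 14, 1, 12, 13]; 1 leaf entered; closest P4.

== RESULT ==
11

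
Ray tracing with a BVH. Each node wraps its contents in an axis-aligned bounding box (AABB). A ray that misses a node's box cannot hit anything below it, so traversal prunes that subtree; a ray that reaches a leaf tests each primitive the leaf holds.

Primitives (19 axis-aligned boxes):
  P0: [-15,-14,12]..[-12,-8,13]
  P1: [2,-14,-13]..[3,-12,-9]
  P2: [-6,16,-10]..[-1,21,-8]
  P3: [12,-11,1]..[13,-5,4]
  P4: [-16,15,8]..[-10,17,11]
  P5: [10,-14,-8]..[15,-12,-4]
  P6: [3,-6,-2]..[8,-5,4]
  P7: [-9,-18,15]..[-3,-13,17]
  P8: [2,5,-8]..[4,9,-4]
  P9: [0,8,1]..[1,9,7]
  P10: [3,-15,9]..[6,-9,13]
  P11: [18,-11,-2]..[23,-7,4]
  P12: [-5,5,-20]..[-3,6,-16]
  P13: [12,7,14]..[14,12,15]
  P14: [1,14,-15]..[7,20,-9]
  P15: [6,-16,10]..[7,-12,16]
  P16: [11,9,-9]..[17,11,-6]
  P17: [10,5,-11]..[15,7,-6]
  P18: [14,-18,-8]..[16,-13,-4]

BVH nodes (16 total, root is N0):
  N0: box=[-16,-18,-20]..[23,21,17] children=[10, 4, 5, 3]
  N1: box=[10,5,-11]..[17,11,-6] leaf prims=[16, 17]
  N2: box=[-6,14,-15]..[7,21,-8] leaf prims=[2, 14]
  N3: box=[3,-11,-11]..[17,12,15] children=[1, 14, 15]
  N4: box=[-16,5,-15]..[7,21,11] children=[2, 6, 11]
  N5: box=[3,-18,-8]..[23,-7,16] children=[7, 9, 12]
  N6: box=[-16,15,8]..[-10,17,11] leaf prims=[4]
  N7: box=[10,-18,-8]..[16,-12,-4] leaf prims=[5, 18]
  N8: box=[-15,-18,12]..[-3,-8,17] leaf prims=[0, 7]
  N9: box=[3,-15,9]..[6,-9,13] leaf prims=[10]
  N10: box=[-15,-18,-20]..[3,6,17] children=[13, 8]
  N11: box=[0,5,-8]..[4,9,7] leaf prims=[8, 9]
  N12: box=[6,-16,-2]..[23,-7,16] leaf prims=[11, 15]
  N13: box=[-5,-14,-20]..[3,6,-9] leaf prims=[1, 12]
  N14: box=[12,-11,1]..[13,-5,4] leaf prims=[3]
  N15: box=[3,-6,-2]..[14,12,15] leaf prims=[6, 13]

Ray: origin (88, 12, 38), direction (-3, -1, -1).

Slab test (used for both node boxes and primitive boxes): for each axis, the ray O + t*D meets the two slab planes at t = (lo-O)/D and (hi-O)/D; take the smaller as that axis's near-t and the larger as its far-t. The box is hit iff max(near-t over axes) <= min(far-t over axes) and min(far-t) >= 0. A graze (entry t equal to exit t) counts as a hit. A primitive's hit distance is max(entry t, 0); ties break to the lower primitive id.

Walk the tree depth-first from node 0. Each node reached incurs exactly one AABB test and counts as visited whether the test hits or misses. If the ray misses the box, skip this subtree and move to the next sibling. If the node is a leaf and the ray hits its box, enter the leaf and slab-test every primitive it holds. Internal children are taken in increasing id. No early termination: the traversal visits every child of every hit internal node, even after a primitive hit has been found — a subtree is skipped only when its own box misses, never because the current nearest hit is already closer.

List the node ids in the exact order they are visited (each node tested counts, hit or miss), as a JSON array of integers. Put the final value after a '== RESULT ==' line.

Trace the traversal:
N0 x:[65/3,104/3] y:[-9,30] z:[21,58] -> hit [65/3,30], descend [3, 4, 5, 10]
  N3 x:[71/3,85/3] y:[0,23] z:[23,49] -> miss, prune
  N4 x:[27,104/3] y:[-9,7] z:[27,53] -> miss, prune
  N5 x:[65/3,85/3] y:[19,30] z:[22,46] -> hit [22,85/3], descend [7, 9, 12]
    N7 x:[24,26] y:[24,30] z:[42,46] -> miss, prune
    N9 x:[82/3,85/3] y:[21,27] z:[25,29] -> miss, prune
    N12 x:[65/3,82/3] y:[19,28] z:[22,40] -> hit [22,82/3] leaf, test {P11(miss), P15@t=27}
  N10 x:[85/3,103/3] y:[6,30] z:[21,58] -> hit [85/3,30], descend [8, 13]
    N8 x:[91/3,103/3] y:[20,30] z:[21,26] -> miss, prune
    N13 x:[85/3,31] y:[6,26] z:[47,58] -> miss, prune

Summary -> nodes [0, 3, 4, 5, 7, 9, 12, 10, 8, 13]; box-tests=10; leaf-entries=1; first=P15

== RESULT ==
[0, 3, 4, 5, 7, 9, 12, 10, 8, 13]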